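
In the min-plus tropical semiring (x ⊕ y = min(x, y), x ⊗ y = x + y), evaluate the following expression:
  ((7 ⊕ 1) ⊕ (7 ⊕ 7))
((7 ⊕ 1) ⊕ (7 ⊕ 7)) = 1

Expand innermost to outermost. Recall ⊕ takes the minimum of its arguments and ⊗ takes their sum. Working out the expression ((7 ⊕ 1) ⊕ (7 ⊕ 7)) gives 1.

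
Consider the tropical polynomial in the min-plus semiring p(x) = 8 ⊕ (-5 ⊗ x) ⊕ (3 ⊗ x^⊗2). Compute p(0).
p(0) = -5

A tropical monomial a ⊗ x^⊗i evaluates to a + i · x. Evaluating each term at x = 0:
  Term 0 contributes 8 + 0 · 0 = 8
  Term 1 contributes -5 + 1 · 0 = -5
  Term 2 contributes 3 + 2 · 0 = 3
p(0) = ⊕ of these = min[8, -5, 3] = -5.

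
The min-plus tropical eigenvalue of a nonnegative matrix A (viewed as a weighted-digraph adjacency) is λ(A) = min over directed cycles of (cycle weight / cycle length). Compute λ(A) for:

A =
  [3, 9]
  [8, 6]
λ(A) = 3

Enumerate directed cycles and compute their means (weight / length). Sample:
  cycle 0 → 0: weight = 3, length = 1, mean = 3/1 ≈ 3.000
  cycle 1 → 1: weight = 6, length = 1, mean = 6/1 ≈ 6.000
  cycle 0 → 1 → 0: weight = 17, length = 2, mean = 17/2 ≈ 8.500
  cycle 1 → 0 → 1: weight = 17, length = 2, mean = 17/2 ≈ 8.500
Minimum mean = 3.000, attained e.g. along the cycle 0 → 0 with weight 3 and length 1. So λ(A) = 3/1 = 3.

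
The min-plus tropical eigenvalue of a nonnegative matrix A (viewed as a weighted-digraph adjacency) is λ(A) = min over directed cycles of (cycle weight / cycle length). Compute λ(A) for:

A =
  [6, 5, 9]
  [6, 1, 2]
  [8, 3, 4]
λ(A) = 1

Enumerate directed cycles and compute their means (weight / length). Sample:
  cycle 0 → 0: weight = 6, length = 1, mean = 6/1 ≈ 6.000
  cycle 1 → 1: weight = 1, length = 1, mean = 1/1 ≈ 1.000
  cycle 2 → 2: weight = 4, length = 1, mean = 4/1 ≈ 4.000
  cycle 0 → 1 → 0: weight = 11, length = 2, mean = 11/2 ≈ 5.500
  cycle 0 → 2 → 0: weight = 17, length = 2, mean = 17/2 ≈ 8.500
  cycle 1 → 0 → 1: weight = 11, length = 2, mean = 11/2 ≈ 5.500
Minimum mean = 1.000, attained e.g. along the cycle 1 → 1 with weight 1 and length 1. So λ(A) = 1/1 = 1.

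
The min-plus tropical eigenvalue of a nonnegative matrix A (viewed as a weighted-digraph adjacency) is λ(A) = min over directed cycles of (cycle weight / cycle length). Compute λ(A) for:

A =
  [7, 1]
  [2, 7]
λ(A) = 3/2

Enumerate directed cycles and compute their means (weight / length). Sample:
  cycle 0 → 0: weight = 7, length = 1, mean = 7/1 ≈ 7.000
  cycle 1 → 1: weight = 7, length = 1, mean = 7/1 ≈ 7.000
  cycle 0 → 1 → 0: weight = 3, length = 2, mean = 3/2 ≈ 1.500
  cycle 1 → 0 → 1: weight = 3, length = 2, mean = 3/2 ≈ 1.500
Minimum mean = 1.500, attained e.g. along the cycle 0 → 1 → 0 with weight 3 and length 2. So λ(A) = 3/2 = 3/2.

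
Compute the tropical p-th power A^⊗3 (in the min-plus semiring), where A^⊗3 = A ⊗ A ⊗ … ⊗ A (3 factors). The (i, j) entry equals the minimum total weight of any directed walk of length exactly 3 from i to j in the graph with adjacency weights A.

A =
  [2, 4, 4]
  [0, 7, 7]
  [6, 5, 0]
A^⊗3 =
  [6, 8, 4]
  [4, 6, 4]
  [5, 5, 0]

Each entry (A^⊗3)_ij equals the minimum over all length-3 walks i = v_0 → v_1 → … → v_3 = j of Σ_t A[v_t][v_{t+1}]. For example, for (i, j) = (0, 2) we minimise over 9 possible intermediate vertex sequences; the minimum is 4, attained along the walk 0 → 2 → 2 → 2.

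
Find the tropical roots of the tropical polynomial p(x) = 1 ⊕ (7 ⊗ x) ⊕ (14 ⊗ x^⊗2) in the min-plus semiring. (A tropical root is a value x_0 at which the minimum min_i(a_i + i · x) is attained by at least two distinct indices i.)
Roots: {-7, -6}

Each tropical root is a break point of the lower envelope of the lines y = a_i + i · x (there are 3 lines, with slopes 0, 1, ..., 2). Only the lines that attain the minimum somewhere contribute to roots; other lines are dominated. Here the surviving (envelope) indices are i = 2, i = 1, i = 0.
Intersections between consecutive envelope lines give the roots: for adjacent envelope indices i < j the intersection is x = (a_i − a_j) / (j − i). Reading off the sorted break points: {-7, -6}.
Verification: at each break x_0, at least two indices attain the minimum of min_i(a_i + i · x_0).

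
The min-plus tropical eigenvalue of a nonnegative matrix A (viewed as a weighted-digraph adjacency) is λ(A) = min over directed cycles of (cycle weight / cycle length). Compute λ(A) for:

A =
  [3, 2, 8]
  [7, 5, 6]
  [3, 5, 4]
λ(A) = 3

Enumerate directed cycles and compute their means (weight / length). Sample:
  cycle 0 → 0: weight = 3, length = 1, mean = 3/1 ≈ 3.000
  cycle 1 → 1: weight = 5, length = 1, mean = 5/1 ≈ 5.000
  cycle 2 → 2: weight = 4, length = 1, mean = 4/1 ≈ 4.000
  cycle 0 → 1 → 0: weight = 9, length = 2, mean = 9/2 ≈ 4.500
  cycle 0 → 2 → 0: weight = 11, length = 2, mean = 11/2 ≈ 5.500
  cycle 1 → 0 → 1: weight = 9, length = 2, mean = 9/2 ≈ 4.500
Minimum mean = 3.000, attained e.g. along the cycle 0 → 0 with weight 3 and length 1. So λ(A) = 3/1 = 3.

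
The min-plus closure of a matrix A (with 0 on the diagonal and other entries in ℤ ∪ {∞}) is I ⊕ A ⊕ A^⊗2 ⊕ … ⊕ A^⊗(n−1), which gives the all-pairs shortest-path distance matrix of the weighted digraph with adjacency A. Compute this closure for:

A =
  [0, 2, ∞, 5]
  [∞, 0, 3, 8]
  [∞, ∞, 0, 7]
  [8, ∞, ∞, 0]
Closure =
  [0, 2, 5, 5]
  [16, 0, 3, 8]
  [15, 17, 0, 7]
  [8, 10, 13, 0]

This is the Floyd-Warshall all-pairs shortest-path computation. For each intermediate vertex k = 0, 1, …, 3, update dist[i][j] ← min(dist[i][j], dist[i][k] + dist[k][j]). The final matrix gives, for each (i, j), the minimum total weight of any directed path from i to j (possibly empty when i = j).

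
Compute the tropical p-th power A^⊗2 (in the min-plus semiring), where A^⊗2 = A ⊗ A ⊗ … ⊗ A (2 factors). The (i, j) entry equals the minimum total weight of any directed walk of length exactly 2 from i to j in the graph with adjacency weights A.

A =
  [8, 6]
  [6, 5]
A^⊗2 =
  [12, 11]
  [11, 10]

Each entry (A^⊗2)_ij equals the minimum over all length-2 walks i = v_0 → v_1 → … → v_2 = j of Σ_t A[v_t][v_{t+1}]. For example, for (i, j) = (0, 1) we minimise over 2 possible intermediate vertex sequences; the minimum is 11, attained along the walk 0 → 1 → 1.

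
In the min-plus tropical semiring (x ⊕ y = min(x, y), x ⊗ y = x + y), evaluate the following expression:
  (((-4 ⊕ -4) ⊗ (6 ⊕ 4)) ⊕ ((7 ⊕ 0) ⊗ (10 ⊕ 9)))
(((-4 ⊕ -4) ⊗ (6 ⊕ 4)) ⊕ ((7 ⊕ 0) ⊗ (10 ⊕ 9))) = 0

Expand innermost to outermost. Recall ⊕ takes the minimum of its arguments and ⊗ takes their sum. Working out the expression (((-4 ⊕ -4) ⊗ (6 ⊕ 4)) ⊕ ((7 ⊕ 0) ⊗ (10 ⊕ 9))) gives 0.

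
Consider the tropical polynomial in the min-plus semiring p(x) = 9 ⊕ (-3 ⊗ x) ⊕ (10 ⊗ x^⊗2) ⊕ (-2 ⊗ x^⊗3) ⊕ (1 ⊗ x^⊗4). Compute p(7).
p(7) = 4

A tropical monomial a ⊗ x^⊗i evaluates to a + i · x. Evaluating each term at x = 7:
  Term 0 contributes 9 + 0 · 7 = 9
  Term 1 contributes -3 + 1 · 7 = 4
  Term 2 contributes 10 + 2 · 7 = 24
  Term 3 contributes -2 + 3 · 7 = 19
  Term 4 contributes 1 + 4 · 7 = 29
p(7) = ⊕ of these = min[9, 4, 24, 19, 29] = 4.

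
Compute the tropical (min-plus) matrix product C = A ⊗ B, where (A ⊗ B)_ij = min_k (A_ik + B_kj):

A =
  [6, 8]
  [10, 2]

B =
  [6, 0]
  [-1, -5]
A ⊗ B =
  [7, 3]
  [1, -3]

Apply the min-plus product entry-by-entry:
  C[0][0] = min over k of (A[0][0] + B[0][0] = 6 + 6 = 12, A[0][1] + B[1][0] = 8 + -1 = 7) = 7 (attained at k = 1)
  C[0][1] = min over k of (A[0][0] + B[0][1] = 6 + 0 = 6, A[0][1] + B[1][1] = 8 + -5 = 3) = 3 (attained at k = 1)
  C[1][0] = min over k of (A[1][0] + B[0][0] = 10 + 6 = 16, A[1][1] + B[1][0] = 2 + -1 = 1) = 1 (attained at k = 1)
  C[1][1] = min over k of (A[1][0] + B[0][1] = 10 + 0 = 10, A[1][1] + B[1][1] = 2 + -5 = -3) = -3 (attained at k = 1)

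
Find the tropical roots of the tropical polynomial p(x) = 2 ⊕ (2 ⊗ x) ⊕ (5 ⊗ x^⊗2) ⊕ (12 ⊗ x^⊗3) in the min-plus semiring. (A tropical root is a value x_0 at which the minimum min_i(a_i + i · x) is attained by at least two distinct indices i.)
Roots: {-7, -3, 0}

Each tropical root is a break point of the lower envelope of the lines y = a_i + i · x (there are 4 lines, with slopes 0, 1, ..., 3). Only the lines that attain the minimum somewhere contribute to roots; other lines are dominated. Here the surviving (envelope) indices are i = 3, i = 2, i = 1, i = 0.
Intersections between consecutive envelope lines give the roots: for adjacent envelope indices i < j the intersection is x = (a_i − a_j) / (j − i). Reading off the sorted break points: {-7, -3, 0}.
Verification: at each break x_0, at least two indices attain the minimum of min_i(a_i + i · x_0).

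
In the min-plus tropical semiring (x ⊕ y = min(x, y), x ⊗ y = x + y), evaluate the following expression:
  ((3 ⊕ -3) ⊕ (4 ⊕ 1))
((3 ⊕ -3) ⊕ (4 ⊕ 1)) = -3

Expand innermost to outermost. Recall ⊕ takes the minimum of its arguments and ⊗ takes their sum. Working out the expression ((3 ⊕ -3) ⊕ (4 ⊕ 1)) gives -3.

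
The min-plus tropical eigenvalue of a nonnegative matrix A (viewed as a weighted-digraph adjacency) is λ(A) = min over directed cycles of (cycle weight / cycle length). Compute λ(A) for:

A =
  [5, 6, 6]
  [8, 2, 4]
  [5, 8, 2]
λ(A) = 2

Enumerate directed cycles and compute their means (weight / length). Sample:
  cycle 0 → 0: weight = 5, length = 1, mean = 5/1 ≈ 5.000
  cycle 1 → 1: weight = 2, length = 1, mean = 2/1 ≈ 2.000
  cycle 2 → 2: weight = 2, length = 1, mean = 2/1 ≈ 2.000
  cycle 0 → 1 → 0: weight = 14, length = 2, mean = 14/2 ≈ 7.000
  cycle 0 → 2 → 0: weight = 11, length = 2, mean = 11/2 ≈ 5.500
  cycle 1 → 0 → 1: weight = 14, length = 2, mean = 14/2 ≈ 7.000
Minimum mean = 2.000, attained e.g. along the cycle 1 → 1 with weight 2 and length 1. So λ(A) = 2/1 = 2.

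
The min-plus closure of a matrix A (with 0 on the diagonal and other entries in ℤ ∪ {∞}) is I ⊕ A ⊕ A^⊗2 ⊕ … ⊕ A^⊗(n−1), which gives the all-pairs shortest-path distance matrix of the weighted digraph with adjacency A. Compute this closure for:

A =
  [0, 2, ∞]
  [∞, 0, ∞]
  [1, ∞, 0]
Closure =
  [0, 2, ∞]
  [∞, 0, ∞]
  [1, 3, 0]

This is the Floyd-Warshall all-pairs shortest-path computation. For each intermediate vertex k = 0, 1, …, 2, update dist[i][j] ← min(dist[i][j], dist[i][k] + dist[k][j]). The final matrix gives, for each (i, j), the minimum total weight of any directed path from i to j (possibly empty when i = j).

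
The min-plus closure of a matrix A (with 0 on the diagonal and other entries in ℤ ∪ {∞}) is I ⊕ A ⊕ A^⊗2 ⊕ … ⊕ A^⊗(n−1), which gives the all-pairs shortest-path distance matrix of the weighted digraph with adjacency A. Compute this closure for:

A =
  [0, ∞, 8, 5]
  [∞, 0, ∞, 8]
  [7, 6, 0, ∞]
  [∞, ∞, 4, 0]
Closure =
  [0, 14, 8, 5]
  [19, 0, 12, 8]
  [7, 6, 0, 12]
  [11, 10, 4, 0]

This is the Floyd-Warshall all-pairs shortest-path computation. For each intermediate vertex k = 0, 1, …, 3, update dist[i][j] ← min(dist[i][j], dist[i][k] + dist[k][j]). The final matrix gives, for each (i, j), the minimum total weight of any directed path from i to j (possibly empty when i = j).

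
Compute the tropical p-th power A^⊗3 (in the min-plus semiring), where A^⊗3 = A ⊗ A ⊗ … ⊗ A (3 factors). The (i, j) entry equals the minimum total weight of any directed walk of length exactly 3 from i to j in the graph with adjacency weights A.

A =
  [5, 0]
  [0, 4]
A^⊗3 =
  [4, 0]
  [0, 4]

Each entry (A^⊗3)_ij equals the minimum over all length-3 walks i = v_0 → v_1 → … → v_3 = j of Σ_t A[v_t][v_{t+1}]. For example, for (i, j) = (0, 1) we minimise over 4 possible intermediate vertex sequences; the minimum is 0, attained along the walk 0 → 1 → 0 → 1.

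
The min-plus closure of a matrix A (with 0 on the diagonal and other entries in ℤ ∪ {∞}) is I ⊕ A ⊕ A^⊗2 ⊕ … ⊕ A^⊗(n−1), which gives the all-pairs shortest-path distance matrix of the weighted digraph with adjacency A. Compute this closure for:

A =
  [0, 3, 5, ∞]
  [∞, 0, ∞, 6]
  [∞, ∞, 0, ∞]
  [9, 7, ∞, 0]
Closure =
  [0, 3, 5, 9]
  [15, 0, 20, 6]
  [∞, ∞, 0, ∞]
  [9, 7, 14, 0]

This is the Floyd-Warshall all-pairs shortest-path computation. For each intermediate vertex k = 0, 1, …, 3, update dist[i][j] ← min(dist[i][j], dist[i][k] + dist[k][j]). The final matrix gives, for each (i, j), the minimum total weight of any directed path from i to j (possibly empty when i = j).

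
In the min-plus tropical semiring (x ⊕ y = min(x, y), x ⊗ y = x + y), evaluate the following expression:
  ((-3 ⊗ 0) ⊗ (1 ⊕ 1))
((-3 ⊗ 0) ⊗ (1 ⊕ 1)) = -2

Expand innermost to outermost. Recall ⊕ takes the minimum of its arguments and ⊗ takes their sum. Working out the expression ((-3 ⊗ 0) ⊗ (1 ⊕ 1)) gives -2.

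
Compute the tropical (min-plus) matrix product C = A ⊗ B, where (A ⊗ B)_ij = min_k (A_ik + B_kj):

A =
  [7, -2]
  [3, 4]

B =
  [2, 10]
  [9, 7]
A ⊗ B =
  [7, 5]
  [5, 11]

Apply the min-plus product entry-by-entry:
  C[0][0] = min over k of (A[0][0] + B[0][0] = 7 + 2 = 9, A[0][1] + B[1][0] = -2 + 9 = 7) = 7 (attained at k = 1)
  C[0][1] = min over k of (A[0][0] + B[0][1] = 7 + 10 = 17, A[0][1] + B[1][1] = -2 + 7 = 5) = 5 (attained at k = 1)
  C[1][0] = min over k of (A[1][0] + B[0][0] = 3 + 2 = 5, A[1][1] + B[1][0] = 4 + 9 = 13) = 5 (attained at k = 0)
  C[1][1] = min over k of (A[1][0] + B[0][1] = 3 + 10 = 13, A[1][1] + B[1][1] = 4 + 7 = 11) = 11 (attained at k = 1)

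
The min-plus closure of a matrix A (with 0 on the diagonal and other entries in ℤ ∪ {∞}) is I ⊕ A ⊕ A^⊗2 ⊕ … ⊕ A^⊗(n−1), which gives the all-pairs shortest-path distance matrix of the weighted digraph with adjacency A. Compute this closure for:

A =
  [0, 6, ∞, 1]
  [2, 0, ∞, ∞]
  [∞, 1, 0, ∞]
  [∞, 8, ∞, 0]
Closure =
  [0, 6, ∞, 1]
  [2, 0, ∞, 3]
  [3, 1, 0, 4]
  [10, 8, ∞, 0]

This is the Floyd-Warshall all-pairs shortest-path computation. For each intermediate vertex k = 0, 1, …, 3, update dist[i][j] ← min(dist[i][j], dist[i][k] + dist[k][j]). The final matrix gives, for each (i, j), the minimum total weight of any directed path from i to j (possibly empty when i = j).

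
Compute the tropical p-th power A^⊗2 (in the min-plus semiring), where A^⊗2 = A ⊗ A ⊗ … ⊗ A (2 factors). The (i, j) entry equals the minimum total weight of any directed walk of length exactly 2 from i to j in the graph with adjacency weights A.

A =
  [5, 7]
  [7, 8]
A^⊗2 =
  [10, 12]
  [12, 14]

Each entry (A^⊗2)_ij equals the minimum over all length-2 walks i = v_0 → v_1 → … → v_2 = j of Σ_t A[v_t][v_{t+1}]. For example, for (i, j) = (0, 1) we minimise over 2 possible intermediate vertex sequences; the minimum is 12, attained along the walk 0 → 0 → 1.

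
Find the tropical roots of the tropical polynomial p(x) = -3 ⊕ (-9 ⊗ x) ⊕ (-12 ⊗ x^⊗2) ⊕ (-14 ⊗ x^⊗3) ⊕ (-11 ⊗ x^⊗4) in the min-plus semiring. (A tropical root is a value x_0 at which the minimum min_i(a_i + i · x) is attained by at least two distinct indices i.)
Roots: {-3, 2, 3, 6}

Each tropical root is a break point of the lower envelope of the lines y = a_i + i · x (there are 5 lines, with slopes 0, 1, ..., 4). Only the lines that attain the minimum somewhere contribute to roots; other lines are dominated. Here the surviving (envelope) indices are i = 4, i = 3, i = 2, i = 1, i = 0.
Intersections between consecutive envelope lines give the roots: for adjacent envelope indices i < j the intersection is x = (a_i − a_j) / (j − i). Reading off the sorted break points: {-3, 2, 3, 6}.
Verification: at each break x_0, at least two indices attain the minimum of min_i(a_i + i · x_0).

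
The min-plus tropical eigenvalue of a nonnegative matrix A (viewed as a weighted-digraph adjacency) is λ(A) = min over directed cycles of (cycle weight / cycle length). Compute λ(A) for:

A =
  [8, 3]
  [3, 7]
λ(A) = 3

Enumerate directed cycles and compute their means (weight / length). Sample:
  cycle 0 → 0: weight = 8, length = 1, mean = 8/1 ≈ 8.000
  cycle 1 → 1: weight = 7, length = 1, mean = 7/1 ≈ 7.000
  cycle 0 → 1 → 0: weight = 6, length = 2, mean = 6/2 ≈ 3.000
  cycle 1 → 0 → 1: weight = 6, length = 2, mean = 6/2 ≈ 3.000
Minimum mean = 3.000, attained e.g. along the cycle 0 → 1 → 0 with weight 6 and length 2. So λ(A) = 6/2 = 3.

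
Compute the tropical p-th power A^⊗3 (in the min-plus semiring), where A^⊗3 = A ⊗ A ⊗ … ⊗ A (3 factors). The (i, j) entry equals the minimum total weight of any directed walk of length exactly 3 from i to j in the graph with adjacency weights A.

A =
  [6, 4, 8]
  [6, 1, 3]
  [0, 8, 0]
A^⊗3 =
  [7, 6, 7]
  [3, 3, 3]
  [0, 4, 0]

Each entry (A^⊗3)_ij equals the minimum over all length-3 walks i = v_0 → v_1 → … → v_3 = j of Σ_t A[v_t][v_{t+1}]. For example, for (i, j) = (0, 2) we minimise over 9 possible intermediate vertex sequences; the minimum is 7, attained along the walk 0 → 1 → 2 → 2.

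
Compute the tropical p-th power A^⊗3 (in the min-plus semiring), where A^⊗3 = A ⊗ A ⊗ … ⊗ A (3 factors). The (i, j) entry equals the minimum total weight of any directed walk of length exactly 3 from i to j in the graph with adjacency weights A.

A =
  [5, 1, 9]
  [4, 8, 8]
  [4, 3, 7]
A^⊗3 =
  [10, 6, 14]
  [9, 10, 13]
  [9, 8, 13]

Each entry (A^⊗3)_ij equals the minimum over all length-3 walks i = v_0 → v_1 → … → v_3 = j of Σ_t A[v_t][v_{t+1}]. For example, for (i, j) = (0, 2) we minimise over 9 possible intermediate vertex sequences; the minimum is 14, attained along the walk 0 → 0 → 1 → 2.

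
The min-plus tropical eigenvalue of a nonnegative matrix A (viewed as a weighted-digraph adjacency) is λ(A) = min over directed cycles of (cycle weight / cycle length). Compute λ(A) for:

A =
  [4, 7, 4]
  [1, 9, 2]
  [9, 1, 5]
λ(A) = 3/2

Enumerate directed cycles and compute their means (weight / length). Sample:
  cycle 0 → 0: weight = 4, length = 1, mean = 4/1 ≈ 4.000
  cycle 1 → 1: weight = 9, length = 1, mean = 9/1 ≈ 9.000
  cycle 2 → 2: weight = 5, length = 1, mean = 5/1 ≈ 5.000
  cycle 0 → 1 → 0: weight = 8, length = 2, mean = 8/2 ≈ 4.000
  cycle 0 → 2 → 0: weight = 13, length = 2, mean = 13/2 ≈ 6.500
  cycle 1 → 0 → 1: weight = 8, length = 2, mean = 8/2 ≈ 4.000
Minimum mean = 1.500, attained e.g. along the cycle 1 → 2 → 1 with weight 3 and length 2. So λ(A) = 3/2 = 3/2.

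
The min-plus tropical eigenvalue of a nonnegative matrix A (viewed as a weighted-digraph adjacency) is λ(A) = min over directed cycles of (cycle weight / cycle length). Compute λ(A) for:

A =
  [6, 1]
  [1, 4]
λ(A) = 1

Enumerate directed cycles and compute their means (weight / length). Sample:
  cycle 0 → 0: weight = 6, length = 1, mean = 6/1 ≈ 6.000
  cycle 1 → 1: weight = 4, length = 1, mean = 4/1 ≈ 4.000
  cycle 0 → 1 → 0: weight = 2, length = 2, mean = 2/2 ≈ 1.000
  cycle 1 → 0 → 1: weight = 2, length = 2, mean = 2/2 ≈ 1.000
Minimum mean = 1.000, attained e.g. along the cycle 0 → 1 → 0 with weight 2 and length 2. So λ(A) = 2/2 = 1.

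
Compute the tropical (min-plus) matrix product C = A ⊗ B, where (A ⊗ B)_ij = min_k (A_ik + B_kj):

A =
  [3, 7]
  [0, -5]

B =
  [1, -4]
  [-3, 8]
A ⊗ B =
  [4, -1]
  [-8, -4]

Apply the min-plus product entry-by-entry:
  C[0][0] = min over k of (A[0][0] + B[0][0] = 3 + 1 = 4, A[0][1] + B[1][0] = 7 + -3 = 4) = 4 (attained at k = 0)
  C[0][1] = min over k of (A[0][0] + B[0][1] = 3 + -4 = -1, A[0][1] + B[1][1] = 7 + 8 = 15) = -1 (attained at k = 0)
  C[1][0] = min over k of (A[1][0] + B[0][0] = 0 + 1 = 1, A[1][1] + B[1][0] = -5 + -3 = -8) = -8 (attained at k = 1)
  C[1][1] = min over k of (A[1][0] + B[0][1] = 0 + -4 = -4, A[1][1] + B[1][1] = -5 + 8 = 3) = -4 (attained at k = 0)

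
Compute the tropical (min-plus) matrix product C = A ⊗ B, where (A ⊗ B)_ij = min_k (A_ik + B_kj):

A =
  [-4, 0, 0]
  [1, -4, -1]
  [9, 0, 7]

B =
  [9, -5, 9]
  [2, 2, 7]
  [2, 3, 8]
A ⊗ B =
  [2, -9, 5]
  [-2, -4, 3]
  [2, 2, 7]

Apply the min-plus product entry-by-entry:
  C[0][0] = min over k of (A[0][0] + B[0][0] = -4 + 9 = 5, A[0][1] + B[1][0] = 0 + 2 = 2, A[0][2] + B[2][0] = 0 + 2 = 2) = 2 (attained at k = 1)
  C[0][1] = min over k of (A[0][0] + B[0][1] = -4 + -5 = -9, A[0][1] + B[1][1] = 0 + 2 = 2, A[0][2] + B[2][1] = 0 + 3 = 3) = -9 (attained at k = 0)
  C[0][2] = min over k of (A[0][0] + B[0][2] = -4 + 9 = 5, A[0][1] + B[1][2] = 0 + 7 = 7, A[0][2] + B[2][2] = 0 + 8 = 8) = 5 (attained at k = 0)
  C[1][0] = min over k of (A[1][0] + B[0][0] = 1 + 9 = 10, A[1][1] + B[1][0] = -4 + 2 = -2, A[1][2] + B[2][0] = -1 + 2 = 1) = -2 (attained at k = 1)
  C[1][1] = min over k of (A[1][0] + B[0][1] = 1 + -5 = -4, A[1][1] + B[1][1] = -4 + 2 = -2, A[1][2] + B[2][1] = -1 + 3 = 2) = -4 (attained at k = 0)
  C[1][2] = min over k of (A[1][0] + B[0][2] = 1 + 9 = 10, A[1][1] + B[1][2] = -4 + 7 = 3, A[1][2] + B[2][2] = -1 + 8 = 7) = 3 (attained at k = 1)
  C[2][0] = min over k of (A[2][0] + B[0][0] = 9 + 9 = 18, A[2][1] + B[1][0] = 0 + 2 = 2, A[2][2] + B[2][0] = 7 + 2 = 9) = 2 (attained at k = 1)
  C[2][1] = min over k of (A[2][0] + B[0][1] = 9 + -5 = 4, A[2][1] + B[1][1] = 0 + 2 = 2, A[2][2] + B[2][1] = 7 + 3 = 10) = 2 (attained at k = 1)
  C[2][2] = min over k of (A[2][0] + B[0][2] = 9 + 9 = 18, A[2][1] + B[1][2] = 0 + 7 = 7, A[2][2] + B[2][2] = 7 + 8 = 15) = 7 (attained at k = 1)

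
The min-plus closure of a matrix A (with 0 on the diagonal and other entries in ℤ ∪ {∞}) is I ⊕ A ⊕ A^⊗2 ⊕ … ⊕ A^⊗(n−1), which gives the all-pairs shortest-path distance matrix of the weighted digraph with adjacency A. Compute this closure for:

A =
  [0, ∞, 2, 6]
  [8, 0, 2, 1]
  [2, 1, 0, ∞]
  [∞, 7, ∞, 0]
Closure =
  [0, 3, 2, 4]
  [4, 0, 2, 1]
  [2, 1, 0, 2]
  [11, 7, 9, 0]

This is the Floyd-Warshall all-pairs shortest-path computation. For each intermediate vertex k = 0, 1, …, 3, update dist[i][j] ← min(dist[i][j], dist[i][k] + dist[k][j]). The final matrix gives, for each (i, j), the minimum total weight of any directed path from i to j (possibly empty when i = j).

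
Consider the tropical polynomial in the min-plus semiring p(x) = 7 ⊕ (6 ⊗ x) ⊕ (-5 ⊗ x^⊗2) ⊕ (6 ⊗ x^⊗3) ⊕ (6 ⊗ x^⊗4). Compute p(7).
p(7) = 7

A tropical monomial a ⊗ x^⊗i evaluates to a + i · x. Evaluating each term at x = 7:
  Term 0 contributes 7 + 0 · 7 = 7
  Term 1 contributes 6 + 1 · 7 = 13
  Term 2 contributes -5 + 2 · 7 = 9
  Term 3 contributes 6 + 3 · 7 = 27
  Term 4 contributes 6 + 4 · 7 = 34
p(7) = ⊕ of these = min[7, 13, 9, 27, 34] = 7.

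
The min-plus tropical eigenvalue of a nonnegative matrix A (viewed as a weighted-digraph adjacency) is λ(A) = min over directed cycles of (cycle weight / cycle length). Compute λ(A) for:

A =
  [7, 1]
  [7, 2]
λ(A) = 2

Enumerate directed cycles and compute their means (weight / length). Sample:
  cycle 0 → 0: weight = 7, length = 1, mean = 7/1 ≈ 7.000
  cycle 1 → 1: weight = 2, length = 1, mean = 2/1 ≈ 2.000
  cycle 0 → 1 → 0: weight = 8, length = 2, mean = 8/2 ≈ 4.000
  cycle 1 → 0 → 1: weight = 8, length = 2, mean = 8/2 ≈ 4.000
Minimum mean = 2.000, attained e.g. along the cycle 1 → 1 with weight 2 and length 1. So λ(A) = 2/1 = 2.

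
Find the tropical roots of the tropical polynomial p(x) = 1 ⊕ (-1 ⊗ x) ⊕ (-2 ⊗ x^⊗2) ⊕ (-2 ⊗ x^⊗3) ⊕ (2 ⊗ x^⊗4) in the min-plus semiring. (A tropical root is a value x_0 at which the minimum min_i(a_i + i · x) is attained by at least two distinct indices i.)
Roots: {-4, 0, 1, 2}

Each tropical root is a break point of the lower envelope of the lines y = a_i + i · x (there are 5 lines, with slopes 0, 1, ..., 4). Only the lines that attain the minimum somewhere contribute to roots; other lines are dominated. Here the surviving (envelope) indices are i = 4, i = 3, i = 2, i = 1, i = 0.
Intersections between consecutive envelope lines give the roots: for adjacent envelope indices i < j the intersection is x = (a_i − a_j) / (j − i). Reading off the sorted break points: {-4, 0, 1, 2}.
Verification: at each break x_0, at least two indices attain the minimum of min_i(a_i + i · x_0).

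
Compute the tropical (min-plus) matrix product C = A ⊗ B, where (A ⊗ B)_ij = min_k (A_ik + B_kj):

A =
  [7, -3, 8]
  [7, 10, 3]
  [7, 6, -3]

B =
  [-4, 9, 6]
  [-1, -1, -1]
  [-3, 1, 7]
A ⊗ B =
  [-4, -4, -4]
  [0, 4, 9]
  [-6, -2, 4]

Apply the min-plus product entry-by-entry:
  C[0][0] = min over k of (A[0][0] + B[0][0] = 7 + -4 = 3, A[0][1] + B[1][0] = -3 + -1 = -4, A[0][2] + B[2][0] = 8 + -3 = 5) = -4 (attained at k = 1)
  C[0][1] = min over k of (A[0][0] + B[0][1] = 7 + 9 = 16, A[0][1] + B[1][1] = -3 + -1 = -4, A[0][2] + B[2][1] = 8 + 1 = 9) = -4 (attained at k = 1)
  C[0][2] = min over k of (A[0][0] + B[0][2] = 7 + 6 = 13, A[0][1] + B[1][2] = -3 + -1 = -4, A[0][2] + B[2][2] = 8 + 7 = 15) = -4 (attained at k = 1)
  C[1][0] = min over k of (A[1][0] + B[0][0] = 7 + -4 = 3, A[1][1] + B[1][0] = 10 + -1 = 9, A[1][2] + B[2][0] = 3 + -3 = 0) = 0 (attained at k = 2)
  C[1][1] = min over k of (A[1][0] + B[0][1] = 7 + 9 = 16, A[1][1] + B[1][1] = 10 + -1 = 9, A[1][2] + B[2][1] = 3 + 1 = 4) = 4 (attained at k = 2)
  C[1][2] = min over k of (A[1][0] + B[0][2] = 7 + 6 = 13, A[1][1] + B[1][2] = 10 + -1 = 9, A[1][2] + B[2][2] = 3 + 7 = 10) = 9 (attained at k = 1)
  C[2][0] = min over k of (A[2][0] + B[0][0] = 7 + -4 = 3, A[2][1] + B[1][0] = 6 + -1 = 5, A[2][2] + B[2][0] = -3 + -3 = -6) = -6 (attained at k = 2)
  C[2][1] = min over k of (A[2][0] + B[0][1] = 7 + 9 = 16, A[2][1] + B[1][1] = 6 + -1 = 5, A[2][2] + B[2][1] = -3 + 1 = -2) = -2 (attained at k = 2)
  C[2][2] = min over k of (A[2][0] + B[0][2] = 7 + 6 = 13, A[2][1] + B[1][2] = 6 + -1 = 5, A[2][2] + B[2][2] = -3 + 7 = 4) = 4 (attained at k = 2)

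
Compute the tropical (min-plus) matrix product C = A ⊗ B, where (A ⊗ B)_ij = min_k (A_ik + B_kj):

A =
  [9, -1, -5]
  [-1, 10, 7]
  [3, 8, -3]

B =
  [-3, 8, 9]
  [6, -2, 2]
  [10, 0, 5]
A ⊗ B =
  [5, -5, 0]
  [-4, 7, 8]
  [0, -3, 2]

Apply the min-plus product entry-by-entry:
  C[0][0] = min over k of (A[0][0] + B[0][0] = 9 + -3 = 6, A[0][1] + B[1][0] = -1 + 6 = 5, A[0][2] + B[2][0] = -5 + 10 = 5) = 5 (attained at k = 1)
  C[0][1] = min over k of (A[0][0] + B[0][1] = 9 + 8 = 17, A[0][1] + B[1][1] = -1 + -2 = -3, A[0][2] + B[2][1] = -5 + 0 = -5) = -5 (attained at k = 2)
  C[0][2] = min over k of (A[0][0] + B[0][2] = 9 + 9 = 18, A[0][1] + B[1][2] = -1 + 2 = 1, A[0][2] + B[2][2] = -5 + 5 = 0) = 0 (attained at k = 2)
  C[1][0] = min over k of (A[1][0] + B[0][0] = -1 + -3 = -4, A[1][1] + B[1][0] = 10 + 6 = 16, A[1][2] + B[2][0] = 7 + 10 = 17) = -4 (attained at k = 0)
  C[1][1] = min over k of (A[1][0] + B[0][1] = -1 + 8 = 7, A[1][1] + B[1][1] = 10 + -2 = 8, A[1][2] + B[2][1] = 7 + 0 = 7) = 7 (attained at k = 0)
  C[1][2] = min over k of (A[1][0] + B[0][2] = -1 + 9 = 8, A[1][1] + B[1][2] = 10 + 2 = 12, A[1][2] + B[2][2] = 7 + 5 = 12) = 8 (attained at k = 0)
  C[2][0] = min over k of (A[2][0] + B[0][0] = 3 + -3 = 0, A[2][1] + B[1][0] = 8 + 6 = 14, A[2][2] + B[2][0] = -3 + 10 = 7) = 0 (attained at k = 0)
  C[2][1] = min over k of (A[2][0] + B[0][1] = 3 + 8 = 11, A[2][1] + B[1][1] = 8 + -2 = 6, A[2][2] + B[2][1] = -3 + 0 = -3) = -3 (attained at k = 2)
  C[2][2] = min over k of (A[2][0] + B[0][2] = 3 + 9 = 12, A[2][1] + B[1][2] = 8 + 2 = 10, A[2][2] + B[2][2] = -3 + 5 = 2) = 2 (attained at k = 2)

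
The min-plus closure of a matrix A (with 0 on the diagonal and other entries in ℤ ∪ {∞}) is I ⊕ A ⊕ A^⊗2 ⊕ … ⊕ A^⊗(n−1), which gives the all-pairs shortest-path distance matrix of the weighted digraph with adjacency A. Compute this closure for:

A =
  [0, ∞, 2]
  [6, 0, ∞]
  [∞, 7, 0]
Closure =
  [0, 9, 2]
  [6, 0, 8]
  [13, 7, 0]

This is the Floyd-Warshall all-pairs shortest-path computation. For each intermediate vertex k = 0, 1, …, 2, update dist[i][j] ← min(dist[i][j], dist[i][k] + dist[k][j]). The final matrix gives, for each (i, j), the minimum total weight of any directed path from i to j (possibly empty when i = j).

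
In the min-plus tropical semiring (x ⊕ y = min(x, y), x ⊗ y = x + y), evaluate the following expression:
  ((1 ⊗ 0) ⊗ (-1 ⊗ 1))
((1 ⊗ 0) ⊗ (-1 ⊗ 1)) = 1

Expand innermost to outermost. Recall ⊕ takes the minimum of its arguments and ⊗ takes their sum. Working out the expression ((1 ⊗ 0) ⊗ (-1 ⊗ 1)) gives 1.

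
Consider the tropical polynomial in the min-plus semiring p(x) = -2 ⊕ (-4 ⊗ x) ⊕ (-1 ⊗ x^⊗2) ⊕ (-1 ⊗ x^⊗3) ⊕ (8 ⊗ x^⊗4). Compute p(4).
p(4) = -2

A tropical monomial a ⊗ x^⊗i evaluates to a + i · x. Evaluating each term at x = 4:
  Term 0 contributes -2 + 0 · 4 = -2
  Term 1 contributes -4 + 1 · 4 = 0
  Term 2 contributes -1 + 2 · 4 = 7
  Term 3 contributes -1 + 3 · 4 = 11
  Term 4 contributes 8 + 4 · 4 = 24
p(4) = ⊕ of these = min[-2, 0, 7, 11, 24] = -2.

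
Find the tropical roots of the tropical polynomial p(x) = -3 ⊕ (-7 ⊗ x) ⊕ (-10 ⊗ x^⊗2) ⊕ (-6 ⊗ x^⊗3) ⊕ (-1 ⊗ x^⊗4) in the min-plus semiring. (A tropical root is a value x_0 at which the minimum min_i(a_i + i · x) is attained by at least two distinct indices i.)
Roots: {-5, -4, 3, 4}

Each tropical root is a break point of the lower envelope of the lines y = a_i + i · x (there are 5 lines, with slopes 0, 1, ..., 4). Only the lines that attain the minimum somewhere contribute to roots; other lines are dominated. Here the surviving (envelope) indices are i = 4, i = 3, i = 2, i = 1, i = 0.
Intersections between consecutive envelope lines give the roots: for adjacent envelope indices i < j the intersection is x = (a_i − a_j) / (j − i). Reading off the sorted break points: {-5, -4, 3, 4}.
Verification: at each break x_0, at least two indices attain the minimum of min_i(a_i + i · x_0).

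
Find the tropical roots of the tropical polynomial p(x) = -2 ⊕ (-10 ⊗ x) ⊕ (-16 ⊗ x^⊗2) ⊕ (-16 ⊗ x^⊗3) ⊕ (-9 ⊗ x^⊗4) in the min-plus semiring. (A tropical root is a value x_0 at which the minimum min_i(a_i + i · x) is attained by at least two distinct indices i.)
Roots: {-7, 0, 6, 8}

Each tropical root is a break point of the lower envelope of the lines y = a_i + i · x (there are 5 lines, with slopes 0, 1, ..., 4). Only the lines that attain the minimum somewhere contribute to roots; other lines are dominated. Here the surviving (envelope) indices are i = 4, i = 3, i = 2, i = 1, i = 0.
Intersections between consecutive envelope lines give the roots: for adjacent envelope indices i < j the intersection is x = (a_i − a_j) / (j − i). Reading off the sorted break points: {-7, 0, 6, 8}.
Verification: at each break x_0, at least two indices attain the minimum of min_i(a_i + i · x_0).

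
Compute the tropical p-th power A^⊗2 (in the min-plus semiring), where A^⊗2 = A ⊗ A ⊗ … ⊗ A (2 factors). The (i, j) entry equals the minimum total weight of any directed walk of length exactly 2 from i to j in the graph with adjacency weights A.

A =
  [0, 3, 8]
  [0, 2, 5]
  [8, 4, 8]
A^⊗2 =
  [0, 3, 8]
  [0, 3, 7]
  [4, 6, 9]

Each entry (A^⊗2)_ij equals the minimum over all length-2 walks i = v_0 → v_1 → … → v_2 = j of Σ_t A[v_t][v_{t+1}]. For example, for (i, j) = (0, 2) we minimise over 3 possible intermediate vertex sequences; the minimum is 8, attained along the walk 0 → 0 → 2.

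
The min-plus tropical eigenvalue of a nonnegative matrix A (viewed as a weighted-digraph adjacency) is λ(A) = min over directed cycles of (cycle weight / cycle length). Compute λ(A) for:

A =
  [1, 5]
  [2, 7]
λ(A) = 1

Enumerate directed cycles and compute their means (weight / length). Sample:
  cycle 0 → 0: weight = 1, length = 1, mean = 1/1 ≈ 1.000
  cycle 1 → 1: weight = 7, length = 1, mean = 7/1 ≈ 7.000
  cycle 0 → 1 → 0: weight = 7, length = 2, mean = 7/2 ≈ 3.500
  cycle 1 → 0 → 1: weight = 7, length = 2, mean = 7/2 ≈ 3.500
Minimum mean = 1.000, attained e.g. along the cycle 0 → 0 with weight 1 and length 1. So λ(A) = 1/1 = 1.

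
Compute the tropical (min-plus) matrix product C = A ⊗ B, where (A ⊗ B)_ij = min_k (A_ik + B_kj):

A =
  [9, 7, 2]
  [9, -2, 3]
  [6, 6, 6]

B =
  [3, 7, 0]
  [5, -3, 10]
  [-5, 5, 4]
A ⊗ B =
  [-3, 4, 6]
  [-2, -5, 7]
  [1, 3, 6]

Apply the min-plus product entry-by-entry:
  C[0][0] = min over k of (A[0][0] + B[0][0] = 9 + 3 = 12, A[0][1] + B[1][0] = 7 + 5 = 12, A[0][2] + B[2][0] = 2 + -5 = -3) = -3 (attained at k = 2)
  C[0][1] = min over k of (A[0][0] + B[0][1] = 9 + 7 = 16, A[0][1] + B[1][1] = 7 + -3 = 4, A[0][2] + B[2][1] = 2 + 5 = 7) = 4 (attained at k = 1)
  C[0][2] = min over k of (A[0][0] + B[0][2] = 9 + 0 = 9, A[0][1] + B[1][2] = 7 + 10 = 17, A[0][2] + B[2][2] = 2 + 4 = 6) = 6 (attained at k = 2)
  C[1][0] = min over k of (A[1][0] + B[0][0] = 9 + 3 = 12, A[1][1] + B[1][0] = -2 + 5 = 3, A[1][2] + B[2][0] = 3 + -5 = -2) = -2 (attained at k = 2)
  C[1][1] = min over k of (A[1][0] + B[0][1] = 9 + 7 = 16, A[1][1] + B[1][1] = -2 + -3 = -5, A[1][2] + B[2][1] = 3 + 5 = 8) = -5 (attained at k = 1)
  C[1][2] = min over k of (A[1][0] + B[0][2] = 9 + 0 = 9, A[1][1] + B[1][2] = -2 + 10 = 8, A[1][2] + B[2][2] = 3 + 4 = 7) = 7 (attained at k = 2)
  C[2][0] = min over k of (A[2][0] + B[0][0] = 6 + 3 = 9, A[2][1] + B[1][0] = 6 + 5 = 11, A[2][2] + B[2][0] = 6 + -5 = 1) = 1 (attained at k = 2)
  C[2][1] = min over k of (A[2][0] + B[0][1] = 6 + 7 = 13, A[2][1] + B[1][1] = 6 + -3 = 3, A[2][2] + B[2][1] = 6 + 5 = 11) = 3 (attained at k = 1)
  C[2][2] = min over k of (A[2][0] + B[0][2] = 6 + 0 = 6, A[2][1] + B[1][2] = 6 + 10 = 16, A[2][2] + B[2][2] = 6 + 4 = 10) = 6 (attained at k = 0)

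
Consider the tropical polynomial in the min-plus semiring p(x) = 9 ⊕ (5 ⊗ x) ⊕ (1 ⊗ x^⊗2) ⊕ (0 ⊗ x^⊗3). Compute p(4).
p(4) = 9

A tropical monomial a ⊗ x^⊗i evaluates to a + i · x. Evaluating each term at x = 4:
  Term 0 contributes 9 + 0 · 4 = 9
  Term 1 contributes 5 + 1 · 4 = 9
  Term 2 contributes 1 + 2 · 4 = 9
  Term 3 contributes 0 + 3 · 4 = 12
p(4) = ⊕ of these = min[9, 9, 9, 12] = 9.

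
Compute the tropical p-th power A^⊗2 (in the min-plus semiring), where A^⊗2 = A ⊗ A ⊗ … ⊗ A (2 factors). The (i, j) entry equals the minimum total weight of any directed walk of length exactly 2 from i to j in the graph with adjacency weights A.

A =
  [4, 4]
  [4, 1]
A^⊗2 =
  [8, 5]
  [5, 2]

Each entry (A^⊗2)_ij equals the minimum over all length-2 walks i = v_0 → v_1 → … → v_2 = j of Σ_t A[v_t][v_{t+1}]. For example, for (i, j) = (0, 1) we minimise over 2 possible intermediate vertex sequences; the minimum is 5, attained along the walk 0 → 1 → 1.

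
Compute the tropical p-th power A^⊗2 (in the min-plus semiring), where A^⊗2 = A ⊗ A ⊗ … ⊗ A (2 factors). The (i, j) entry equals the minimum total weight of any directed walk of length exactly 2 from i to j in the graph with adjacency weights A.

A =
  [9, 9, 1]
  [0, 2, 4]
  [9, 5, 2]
A^⊗2 =
  [9, 6, 3]
  [2, 4, 1]
  [5, 7, 4]

Each entry (A^⊗2)_ij equals the minimum over all length-2 walks i = v_0 → v_1 → … → v_2 = j of Σ_t A[v_t][v_{t+1}]. For example, for (i, j) = (0, 2) we minimise over 3 possible intermediate vertex sequences; the minimum is 3, attained along the walk 0 → 2 → 2.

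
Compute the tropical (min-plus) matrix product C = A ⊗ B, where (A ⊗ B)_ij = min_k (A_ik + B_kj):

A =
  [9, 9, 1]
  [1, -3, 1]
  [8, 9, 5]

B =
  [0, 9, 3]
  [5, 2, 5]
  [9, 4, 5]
A ⊗ B =
  [9, 5, 6]
  [1, -1, 2]
  [8, 9, 10]

Apply the min-plus product entry-by-entry:
  C[0][0] = min over k of (A[0][0] + B[0][0] = 9 + 0 = 9, A[0][1] + B[1][0] = 9 + 5 = 14, A[0][2] + B[2][0] = 1 + 9 = 10) = 9 (attained at k = 0)
  C[0][1] = min over k of (A[0][0] + B[0][1] = 9 + 9 = 18, A[0][1] + B[1][1] = 9 + 2 = 11, A[0][2] + B[2][1] = 1 + 4 = 5) = 5 (attained at k = 2)
  C[0][2] = min over k of (A[0][0] + B[0][2] = 9 + 3 = 12, A[0][1] + B[1][2] = 9 + 5 = 14, A[0][2] + B[2][2] = 1 + 5 = 6) = 6 (attained at k = 2)
  C[1][0] = min over k of (A[1][0] + B[0][0] = 1 + 0 = 1, A[1][1] + B[1][0] = -3 + 5 = 2, A[1][2] + B[2][0] = 1 + 9 = 10) = 1 (attained at k = 0)
  C[1][1] = min over k of (A[1][0] + B[0][1] = 1 + 9 = 10, A[1][1] + B[1][1] = -3 + 2 = -1, A[1][2] + B[2][1] = 1 + 4 = 5) = -1 (attained at k = 1)
  C[1][2] = min over k of (A[1][0] + B[0][2] = 1 + 3 = 4, A[1][1] + B[1][2] = -3 + 5 = 2, A[1][2] + B[2][2] = 1 + 5 = 6) = 2 (attained at k = 1)
  C[2][0] = min over k of (A[2][0] + B[0][0] = 8 + 0 = 8, A[2][1] + B[1][0] = 9 + 5 = 14, A[2][2] + B[2][0] = 5 + 9 = 14) = 8 (attained at k = 0)
  C[2][1] = min over k of (A[2][0] + B[0][1] = 8 + 9 = 17, A[2][1] + B[1][1] = 9 + 2 = 11, A[2][2] + B[2][1] = 5 + 4 = 9) = 9 (attained at k = 2)
  C[2][2] = min over k of (A[2][0] + B[0][2] = 8 + 3 = 11, A[2][1] + B[1][2] = 9 + 5 = 14, A[2][2] + B[2][2] = 5 + 5 = 10) = 10 (attained at k = 2)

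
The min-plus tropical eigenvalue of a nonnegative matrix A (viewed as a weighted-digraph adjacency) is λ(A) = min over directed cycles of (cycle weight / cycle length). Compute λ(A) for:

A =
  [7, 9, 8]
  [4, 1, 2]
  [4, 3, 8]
λ(A) = 1

Enumerate directed cycles and compute their means (weight / length). Sample:
  cycle 0 → 0: weight = 7, length = 1, mean = 7/1 ≈ 7.000
  cycle 1 → 1: weight = 1, length = 1, mean = 1/1 ≈ 1.000
  cycle 2 → 2: weight = 8, length = 1, mean = 8/1 ≈ 8.000
  cycle 0 → 1 → 0: weight = 13, length = 2, mean = 13/2 ≈ 6.500
  cycle 0 → 2 → 0: weight = 12, length = 2, mean = 12/2 ≈ 6.000
  cycle 1 → 0 → 1: weight = 13, length = 2, mean = 13/2 ≈ 6.500
Minimum mean = 1.000, attained e.g. along the cycle 1 → 1 with weight 1 and length 1. So λ(A) = 1/1 = 1.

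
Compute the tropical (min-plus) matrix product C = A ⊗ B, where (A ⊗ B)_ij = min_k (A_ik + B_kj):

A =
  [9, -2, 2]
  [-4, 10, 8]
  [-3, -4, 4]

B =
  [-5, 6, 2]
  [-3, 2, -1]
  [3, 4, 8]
A ⊗ B =
  [-5, 0, -3]
  [-9, 2, -2]
  [-8, -2, -5]

Apply the min-plus product entry-by-entry:
  C[0][0] = min over k of (A[0][0] + B[0][0] = 9 + -5 = 4, A[0][1] + B[1][0] = -2 + -3 = -5, A[0][2] + B[2][0] = 2 + 3 = 5) = -5 (attained at k = 1)
  C[0][1] = min over k of (A[0][0] + B[0][1] = 9 + 6 = 15, A[0][1] + B[1][1] = -2 + 2 = 0, A[0][2] + B[2][1] = 2 + 4 = 6) = 0 (attained at k = 1)
  C[0][2] = min over k of (A[0][0] + B[0][2] = 9 + 2 = 11, A[0][1] + B[1][2] = -2 + -1 = -3, A[0][2] + B[2][2] = 2 + 8 = 10) = -3 (attained at k = 1)
  C[1][0] = min over k of (A[1][0] + B[0][0] = -4 + -5 = -9, A[1][1] + B[1][0] = 10 + -3 = 7, A[1][2] + B[2][0] = 8 + 3 = 11) = -9 (attained at k = 0)
  C[1][1] = min over k of (A[1][0] + B[0][1] = -4 + 6 = 2, A[1][1] + B[1][1] = 10 + 2 = 12, A[1][2] + B[2][1] = 8 + 4 = 12) = 2 (attained at k = 0)
  C[1][2] = min over k of (A[1][0] + B[0][2] = -4 + 2 = -2, A[1][1] + B[1][2] = 10 + -1 = 9, A[1][2] + B[2][2] = 8 + 8 = 16) = -2 (attained at k = 0)
  C[2][0] = min over k of (A[2][0] + B[0][0] = -3 + -5 = -8, A[2][1] + B[1][0] = -4 + -3 = -7, A[2][2] + B[2][0] = 4 + 3 = 7) = -8 (attained at k = 0)
  C[2][1] = min over k of (A[2][0] + B[0][1] = -3 + 6 = 3, A[2][1] + B[1][1] = -4 + 2 = -2, A[2][2] + B[2][1] = 4 + 4 = 8) = -2 (attained at k = 1)
  C[2][2] = min over k of (A[2][0] + B[0][2] = -3 + 2 = -1, A[2][1] + B[1][2] = -4 + -1 = -5, A[2][2] + B[2][2] = 4 + 8 = 12) = -5 (attained at k = 1)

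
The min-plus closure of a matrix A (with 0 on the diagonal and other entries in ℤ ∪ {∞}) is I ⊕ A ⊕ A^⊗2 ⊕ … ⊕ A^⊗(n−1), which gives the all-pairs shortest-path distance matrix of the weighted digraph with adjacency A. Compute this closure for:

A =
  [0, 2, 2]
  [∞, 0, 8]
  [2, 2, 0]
Closure =
  [0, 2, 2]
  [10, 0, 8]
  [2, 2, 0]

This is the Floyd-Warshall all-pairs shortest-path computation. For each intermediate vertex k = 0, 1, …, 2, update dist[i][j] ← min(dist[i][j], dist[i][k] + dist[k][j]). The final matrix gives, for each (i, j), the minimum total weight of any directed path from i to j (possibly empty when i = j).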